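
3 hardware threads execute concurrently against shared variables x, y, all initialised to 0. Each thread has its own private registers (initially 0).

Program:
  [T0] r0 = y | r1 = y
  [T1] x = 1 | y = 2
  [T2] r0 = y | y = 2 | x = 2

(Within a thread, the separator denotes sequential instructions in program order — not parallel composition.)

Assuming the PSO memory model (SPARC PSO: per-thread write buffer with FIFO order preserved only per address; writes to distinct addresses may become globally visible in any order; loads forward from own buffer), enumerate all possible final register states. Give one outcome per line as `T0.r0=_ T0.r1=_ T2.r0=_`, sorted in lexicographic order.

outcome vector order: (T0.r0,T0.r1,T2.r0)
|PSO outcomes| = 6

T0.r0=0 T0.r1=0 T2.r0=0
T0.r0=0 T0.r1=0 T2.r0=2
T0.r0=0 T0.r1=2 T2.r0=0
T0.r0=0 T0.r1=2 T2.r0=2
T0.r0=2 T0.r1=2 T2.r0=0
T0.r0=2 T0.r1=2 T2.r0=2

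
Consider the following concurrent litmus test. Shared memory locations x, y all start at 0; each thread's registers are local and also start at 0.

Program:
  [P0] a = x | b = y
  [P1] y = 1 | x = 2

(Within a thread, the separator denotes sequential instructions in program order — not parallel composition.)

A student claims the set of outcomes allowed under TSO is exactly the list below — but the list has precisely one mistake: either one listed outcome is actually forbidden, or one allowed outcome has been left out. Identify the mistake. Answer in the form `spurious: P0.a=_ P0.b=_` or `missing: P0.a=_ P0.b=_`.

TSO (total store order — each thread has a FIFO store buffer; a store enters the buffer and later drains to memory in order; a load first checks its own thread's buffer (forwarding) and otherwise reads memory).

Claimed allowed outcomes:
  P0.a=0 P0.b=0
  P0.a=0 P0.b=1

outcome vector order: (P0.a,P0.b)
[TSO] allowed = {<0 0>, <0 1>, <2 1>}
TSO∖claimed = {<2 1>}

missing: P0.a=2 P0.b=1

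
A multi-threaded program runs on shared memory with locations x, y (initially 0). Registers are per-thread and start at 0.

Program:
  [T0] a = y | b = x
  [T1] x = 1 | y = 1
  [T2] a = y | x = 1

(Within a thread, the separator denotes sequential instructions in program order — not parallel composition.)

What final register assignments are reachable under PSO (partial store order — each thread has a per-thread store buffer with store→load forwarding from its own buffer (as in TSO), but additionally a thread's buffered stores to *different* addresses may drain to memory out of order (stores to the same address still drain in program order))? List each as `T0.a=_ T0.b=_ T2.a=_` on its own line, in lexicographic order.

T0.a=0 T0.b=0 T2.a=0
T0.a=0 T0.b=0 T2.a=1
T0.a=0 T0.b=1 T2.a=0
T0.a=0 T0.b=1 T2.a=1
T0.a=1 T0.b=0 T2.a=0
T0.a=1 T0.b=0 T2.a=1
T0.a=1 T0.b=1 T2.a=0
T0.a=1 T0.b=1 T2.a=1

outcome vector order: (T0.a,T0.b,T2.a)
|PSO outcomes| = 8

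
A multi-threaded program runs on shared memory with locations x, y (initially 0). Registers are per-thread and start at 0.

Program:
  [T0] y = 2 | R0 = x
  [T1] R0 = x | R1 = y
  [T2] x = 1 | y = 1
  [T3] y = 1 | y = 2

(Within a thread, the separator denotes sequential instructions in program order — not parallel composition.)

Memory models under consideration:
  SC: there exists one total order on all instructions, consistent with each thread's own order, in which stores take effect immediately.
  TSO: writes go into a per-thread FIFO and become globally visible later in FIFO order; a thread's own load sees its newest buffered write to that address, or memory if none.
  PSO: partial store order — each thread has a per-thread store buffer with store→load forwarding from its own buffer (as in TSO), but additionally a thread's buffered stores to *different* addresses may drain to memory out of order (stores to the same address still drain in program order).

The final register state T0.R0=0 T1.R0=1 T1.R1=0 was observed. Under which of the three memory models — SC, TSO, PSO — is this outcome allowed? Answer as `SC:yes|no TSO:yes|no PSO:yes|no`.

SC:no TSO:yes PSO:yes

outcome vector order: (T0.R0,T1.R0,T1.R1)
SC: 11 outcomes — {000, 001, 002, 011, 012, 100, 101, 102, 110, 111, 112}
TSO: 12 outcomes — {000, 001, 002, 010, 011, 012, 100, 101, 102, 110, 111, 112}
PSO: 12 outcomes — {000, 001, 002, 010, 011, 012, 100, 101, 102, 110, 111, 112}
target 010 ∈ {TSO,PSO}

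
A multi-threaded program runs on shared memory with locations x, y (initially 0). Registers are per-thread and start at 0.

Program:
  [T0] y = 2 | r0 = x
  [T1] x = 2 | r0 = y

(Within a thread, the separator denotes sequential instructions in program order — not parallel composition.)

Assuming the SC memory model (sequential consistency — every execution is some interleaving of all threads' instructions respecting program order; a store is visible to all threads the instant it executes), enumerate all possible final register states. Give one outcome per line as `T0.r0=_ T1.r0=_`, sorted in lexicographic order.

T0.r0=0 T1.r0=2
T0.r0=2 T1.r0=0
T0.r0=2 T1.r0=2

outcome vector order: (T0.r0,T1.r0)
|SC outcomes| = 3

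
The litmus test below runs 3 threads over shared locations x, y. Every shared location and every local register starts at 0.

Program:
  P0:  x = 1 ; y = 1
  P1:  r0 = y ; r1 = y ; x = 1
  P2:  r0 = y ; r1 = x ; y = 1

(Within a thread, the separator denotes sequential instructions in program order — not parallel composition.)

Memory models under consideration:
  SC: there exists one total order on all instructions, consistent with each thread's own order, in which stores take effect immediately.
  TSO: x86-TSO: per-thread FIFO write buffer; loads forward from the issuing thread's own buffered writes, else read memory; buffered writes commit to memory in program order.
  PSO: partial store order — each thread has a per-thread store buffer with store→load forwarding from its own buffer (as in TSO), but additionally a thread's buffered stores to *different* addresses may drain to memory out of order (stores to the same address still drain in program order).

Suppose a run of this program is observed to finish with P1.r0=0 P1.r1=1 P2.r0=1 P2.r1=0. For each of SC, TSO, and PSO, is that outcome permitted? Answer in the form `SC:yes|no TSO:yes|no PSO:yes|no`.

outcome vector order: (P1.r0,P1.r1,P2.r0,P2.r1)
SC (9): 0/0/0/0; 0/0/0/1; 0/0/1/1; 0/1/0/0; 0/1/0/1; 0/1/1/1; 1/1/0/0; 1/1/0/1; 1/1/1/1
TSO (9): 0/0/0/0; 0/0/0/1; 0/0/1/1; 0/1/0/0; 0/1/0/1; 0/1/1/1; 1/1/0/0; 1/1/0/1; 1/1/1/1
PSO (12): 0/0/0/0; 0/0/0/1; 0/0/1/0; 0/0/1/1; 0/1/0/0; 0/1/0/1; 0/1/1/0; 0/1/1/1; 1/1/0/0; 1/1/0/1; 1/1/1/0; 1/1/1/1
target 0/1/1/0 ∈ {PSO}

SC:no TSO:no PSO:yes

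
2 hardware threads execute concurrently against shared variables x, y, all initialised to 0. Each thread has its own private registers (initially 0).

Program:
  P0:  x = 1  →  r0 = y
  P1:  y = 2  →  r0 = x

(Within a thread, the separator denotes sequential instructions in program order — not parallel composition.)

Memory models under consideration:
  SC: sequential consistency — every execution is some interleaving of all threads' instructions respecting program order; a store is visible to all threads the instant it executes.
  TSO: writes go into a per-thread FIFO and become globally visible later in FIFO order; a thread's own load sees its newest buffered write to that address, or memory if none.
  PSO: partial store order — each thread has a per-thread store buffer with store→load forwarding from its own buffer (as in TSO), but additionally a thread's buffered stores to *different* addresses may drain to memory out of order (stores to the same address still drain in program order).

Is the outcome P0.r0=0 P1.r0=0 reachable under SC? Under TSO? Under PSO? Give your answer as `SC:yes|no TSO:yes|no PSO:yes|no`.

SC:no TSO:yes PSO:yes

outcome vector order: (P0.r0,P1.r0)
SC: 3 outcomes — {<0 1>, <2 0>, <2 1>}
TSO: 4 outcomes — {<0 0>, <0 1>, <2 0>, <2 1>}
PSO: 4 outcomes — {<0 0>, <0 1>, <2 0>, <2 1>}
target <0 0> ∈ {TSO,PSO}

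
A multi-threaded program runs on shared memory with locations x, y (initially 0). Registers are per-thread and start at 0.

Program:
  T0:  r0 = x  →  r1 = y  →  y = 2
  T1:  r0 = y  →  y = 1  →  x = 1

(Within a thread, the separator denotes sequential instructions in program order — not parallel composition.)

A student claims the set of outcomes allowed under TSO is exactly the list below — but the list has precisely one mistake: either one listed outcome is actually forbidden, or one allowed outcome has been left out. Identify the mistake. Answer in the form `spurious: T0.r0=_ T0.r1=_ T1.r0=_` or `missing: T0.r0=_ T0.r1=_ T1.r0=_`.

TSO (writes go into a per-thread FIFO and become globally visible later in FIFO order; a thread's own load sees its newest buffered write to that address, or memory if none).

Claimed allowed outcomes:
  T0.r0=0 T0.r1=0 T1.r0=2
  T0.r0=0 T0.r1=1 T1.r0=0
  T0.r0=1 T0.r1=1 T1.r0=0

outcome vector order: (T0.r0,T0.r1,T1.r0)
under TSO → (0,0,0) (0,0,2) (0,1,0) (1,1,0)
TSO∖claimed = {(0,0,0)}

missing: T0.r0=0 T0.r1=0 T1.r0=0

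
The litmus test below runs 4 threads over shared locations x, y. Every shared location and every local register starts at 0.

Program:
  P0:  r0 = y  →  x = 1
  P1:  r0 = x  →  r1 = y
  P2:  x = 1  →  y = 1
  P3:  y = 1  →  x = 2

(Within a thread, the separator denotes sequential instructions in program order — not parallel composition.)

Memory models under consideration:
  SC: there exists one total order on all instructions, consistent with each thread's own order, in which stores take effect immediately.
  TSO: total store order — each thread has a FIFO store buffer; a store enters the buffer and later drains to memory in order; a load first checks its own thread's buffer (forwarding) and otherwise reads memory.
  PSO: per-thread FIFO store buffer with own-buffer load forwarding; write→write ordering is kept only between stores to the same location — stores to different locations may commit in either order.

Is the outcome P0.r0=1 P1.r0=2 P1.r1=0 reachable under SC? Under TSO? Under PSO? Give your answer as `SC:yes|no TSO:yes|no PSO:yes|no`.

SC:no TSO:no PSO:yes

outcome vector order: (P0.r0,P1.r0,P1.r1)
[SC] allowed = {0/0/0 0/0/1 0/1/0 0/1/1 0/2/1 1/0/0 1/0/1 1/1/0 1/1/1 1/2/1}
[TSO] allowed = {0/0/0 0/0/1 0/1/0 0/1/1 0/2/1 1/0/0 1/0/1 1/1/0 1/1/1 1/2/1}
[PSO] allowed = {0/0/0 0/0/1 0/1/0 0/1/1 0/2/0 0/2/1 1/0/0 1/0/1 1/1/0 1/1/1 1/2/0 1/2/1}
target 1/2/0 ∈ {PSO}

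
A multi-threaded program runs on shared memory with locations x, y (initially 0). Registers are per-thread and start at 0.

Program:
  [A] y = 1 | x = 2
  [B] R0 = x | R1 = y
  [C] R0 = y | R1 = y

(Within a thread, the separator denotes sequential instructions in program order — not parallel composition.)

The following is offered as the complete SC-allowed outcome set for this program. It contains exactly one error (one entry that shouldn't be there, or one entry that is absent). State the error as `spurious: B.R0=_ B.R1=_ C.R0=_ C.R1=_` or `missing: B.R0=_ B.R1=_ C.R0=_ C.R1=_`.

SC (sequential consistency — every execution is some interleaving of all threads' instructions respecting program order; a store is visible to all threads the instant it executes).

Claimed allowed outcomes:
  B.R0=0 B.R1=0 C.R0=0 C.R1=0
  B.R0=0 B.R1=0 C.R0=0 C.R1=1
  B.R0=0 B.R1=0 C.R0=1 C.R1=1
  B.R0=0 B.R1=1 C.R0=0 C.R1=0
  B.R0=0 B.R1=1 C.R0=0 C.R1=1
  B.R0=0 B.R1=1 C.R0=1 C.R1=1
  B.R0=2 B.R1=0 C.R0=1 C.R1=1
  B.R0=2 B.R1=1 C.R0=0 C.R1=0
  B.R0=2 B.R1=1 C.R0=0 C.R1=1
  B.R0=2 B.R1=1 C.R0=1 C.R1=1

outcome vector order: (B.R0,B.R1,C.R0,C.R1)
SC (9): (0,0,0,0); (0,0,0,1); (0,0,1,1); (0,1,0,0); (0,1,0,1); (0,1,1,1); (2,1,0,0); (2,1,0,1); (2,1,1,1)
claimed∖SC = {(2,0,1,1)}

spurious: B.R0=2 B.R1=0 C.R0=1 C.R1=1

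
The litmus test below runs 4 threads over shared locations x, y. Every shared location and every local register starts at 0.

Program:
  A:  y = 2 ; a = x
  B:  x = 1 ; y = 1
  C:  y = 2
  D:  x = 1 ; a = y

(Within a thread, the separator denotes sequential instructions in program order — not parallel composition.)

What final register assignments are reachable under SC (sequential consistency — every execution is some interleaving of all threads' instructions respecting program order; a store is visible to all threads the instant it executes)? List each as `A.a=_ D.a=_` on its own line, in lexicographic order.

outcome vector order: (A.a,D.a)
|SC outcomes| = 5

A.a=0 D.a=1
A.a=0 D.a=2
A.a=1 D.a=0
A.a=1 D.a=1
A.a=1 D.a=2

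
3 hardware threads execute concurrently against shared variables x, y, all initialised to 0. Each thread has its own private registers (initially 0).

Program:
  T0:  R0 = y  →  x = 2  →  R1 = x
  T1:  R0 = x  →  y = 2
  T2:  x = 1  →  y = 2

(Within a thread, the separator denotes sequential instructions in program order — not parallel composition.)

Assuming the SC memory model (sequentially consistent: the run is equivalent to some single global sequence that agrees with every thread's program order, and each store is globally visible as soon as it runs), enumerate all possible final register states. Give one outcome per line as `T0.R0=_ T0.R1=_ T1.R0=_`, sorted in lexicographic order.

T0.R0=0 T0.R1=1 T1.R0=0
T0.R0=0 T0.R1=1 T1.R0=1
T0.R0=0 T0.R1=1 T1.R0=2
T0.R0=0 T0.R1=2 T1.R0=0
T0.R0=0 T0.R1=2 T1.R0=1
T0.R0=0 T0.R1=2 T1.R0=2
T0.R0=2 T0.R1=1 T1.R0=0
T0.R0=2 T0.R1=2 T1.R0=0
T0.R0=2 T0.R1=2 T1.R0=1
T0.R0=2 T0.R1=2 T1.R0=2

outcome vector order: (T0.R0,T0.R1,T1.R0)
|SC outcomes| = 10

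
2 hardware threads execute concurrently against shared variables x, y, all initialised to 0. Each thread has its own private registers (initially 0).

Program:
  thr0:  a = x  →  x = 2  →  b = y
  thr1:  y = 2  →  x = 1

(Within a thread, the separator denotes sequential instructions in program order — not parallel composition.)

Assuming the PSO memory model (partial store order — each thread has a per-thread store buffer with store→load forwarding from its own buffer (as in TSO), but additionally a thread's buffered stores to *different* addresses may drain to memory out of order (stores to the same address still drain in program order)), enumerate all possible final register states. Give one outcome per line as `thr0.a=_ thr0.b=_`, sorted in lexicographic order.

thr0.a=0 thr0.b=0
thr0.a=0 thr0.b=2
thr0.a=1 thr0.b=0
thr0.a=1 thr0.b=2

outcome vector order: (thr0.a,thr0.b)
|PSO outcomes| = 4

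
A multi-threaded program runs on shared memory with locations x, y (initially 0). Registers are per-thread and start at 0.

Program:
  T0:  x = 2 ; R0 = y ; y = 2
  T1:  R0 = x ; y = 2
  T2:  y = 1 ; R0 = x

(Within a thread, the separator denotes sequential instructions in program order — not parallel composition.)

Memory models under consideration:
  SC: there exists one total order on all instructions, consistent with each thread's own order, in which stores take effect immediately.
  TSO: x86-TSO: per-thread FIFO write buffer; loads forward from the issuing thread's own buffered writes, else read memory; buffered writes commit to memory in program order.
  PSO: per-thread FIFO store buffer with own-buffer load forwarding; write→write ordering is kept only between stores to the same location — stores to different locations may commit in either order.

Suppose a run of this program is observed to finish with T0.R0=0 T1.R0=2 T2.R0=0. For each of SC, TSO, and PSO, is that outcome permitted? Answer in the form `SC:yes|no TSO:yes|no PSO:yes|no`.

SC:no TSO:yes PSO:yes

outcome vector order: (T0.R0,T1.R0,T2.R0)
SC (10): (0,0,2) (0,2,2) (1,0,0) (1,0,2) (1,2,0) (1,2,2) (2,0,0) (2,0,2) (2,2,0) (2,2,2)
TSO (12): (0,0,0) (0,0,2) (0,2,0) (0,2,2) (1,0,0) (1,0,2) (1,2,0) (1,2,2) (2,0,0) (2,0,2) (2,2,0) (2,2,2)
PSO (12): (0,0,0) (0,0,2) (0,2,0) (0,2,2) (1,0,0) (1,0,2) (1,2,0) (1,2,2) (2,0,0) (2,0,2) (2,2,0) (2,2,2)
target (0,2,0) ∈ {TSO,PSO}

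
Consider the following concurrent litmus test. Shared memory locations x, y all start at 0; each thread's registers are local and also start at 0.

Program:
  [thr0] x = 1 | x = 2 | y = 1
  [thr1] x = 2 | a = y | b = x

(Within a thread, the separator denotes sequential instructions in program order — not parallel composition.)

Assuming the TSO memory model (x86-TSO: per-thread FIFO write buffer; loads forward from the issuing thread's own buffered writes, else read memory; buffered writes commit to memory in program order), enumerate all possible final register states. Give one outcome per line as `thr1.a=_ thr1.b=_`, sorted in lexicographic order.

outcome vector order: (thr1.a,thr1.b)
|TSO outcomes| = 3

thr1.a=0 thr1.b=1
thr1.a=0 thr1.b=2
thr1.a=1 thr1.b=2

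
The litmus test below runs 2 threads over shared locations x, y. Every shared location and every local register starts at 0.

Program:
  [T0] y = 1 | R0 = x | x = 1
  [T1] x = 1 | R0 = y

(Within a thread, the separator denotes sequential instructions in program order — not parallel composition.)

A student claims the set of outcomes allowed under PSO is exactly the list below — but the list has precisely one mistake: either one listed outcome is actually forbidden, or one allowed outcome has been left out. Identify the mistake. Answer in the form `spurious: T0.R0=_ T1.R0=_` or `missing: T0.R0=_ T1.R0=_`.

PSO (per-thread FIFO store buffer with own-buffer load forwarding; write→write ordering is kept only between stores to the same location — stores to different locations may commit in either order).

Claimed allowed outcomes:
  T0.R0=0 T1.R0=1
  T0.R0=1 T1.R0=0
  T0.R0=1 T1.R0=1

missing: T0.R0=0 T1.R0=0

outcome vector order: (T0.R0,T1.R0)
PSO: 4 outcomes — {(0,0) (0,1) (1,0) (1,1)}
PSO∖claimed = {(0,0)}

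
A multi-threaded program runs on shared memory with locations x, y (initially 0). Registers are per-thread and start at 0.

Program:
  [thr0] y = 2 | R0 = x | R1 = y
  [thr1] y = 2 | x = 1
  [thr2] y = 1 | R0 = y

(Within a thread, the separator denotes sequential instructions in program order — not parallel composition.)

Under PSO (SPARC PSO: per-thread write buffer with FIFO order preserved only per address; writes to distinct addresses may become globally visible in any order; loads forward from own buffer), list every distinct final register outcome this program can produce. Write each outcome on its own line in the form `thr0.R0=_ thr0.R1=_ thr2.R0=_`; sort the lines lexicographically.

outcome vector order: (thr0.R0,thr0.R1,thr2.R0)
|PSO outcomes| = 8

thr0.R0=0 thr0.R1=1 thr2.R0=1
thr0.R0=0 thr0.R1=1 thr2.R0=2
thr0.R0=0 thr0.R1=2 thr2.R0=1
thr0.R0=0 thr0.R1=2 thr2.R0=2
thr0.R0=1 thr0.R1=1 thr2.R0=1
thr0.R0=1 thr0.R1=1 thr2.R0=2
thr0.R0=1 thr0.R1=2 thr2.R0=1
thr0.R0=1 thr0.R1=2 thr2.R0=2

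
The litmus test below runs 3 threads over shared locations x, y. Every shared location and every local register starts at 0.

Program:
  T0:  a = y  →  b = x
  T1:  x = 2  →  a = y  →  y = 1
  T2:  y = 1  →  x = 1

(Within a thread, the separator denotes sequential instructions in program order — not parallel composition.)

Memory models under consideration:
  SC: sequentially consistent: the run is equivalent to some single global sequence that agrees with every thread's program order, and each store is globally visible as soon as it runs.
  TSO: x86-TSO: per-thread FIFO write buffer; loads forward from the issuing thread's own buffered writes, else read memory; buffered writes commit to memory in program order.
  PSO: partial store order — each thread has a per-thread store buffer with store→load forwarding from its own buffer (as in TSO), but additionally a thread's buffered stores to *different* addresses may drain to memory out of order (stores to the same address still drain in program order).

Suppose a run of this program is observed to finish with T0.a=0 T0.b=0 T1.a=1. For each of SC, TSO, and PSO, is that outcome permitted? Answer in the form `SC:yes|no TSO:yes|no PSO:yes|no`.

SC:yes TSO:yes PSO:yes

outcome vector order: (T0.a,T0.b,T1.a)
under SC → (0,0,0), (0,0,1), (0,1,0), (0,1,1), (0,2,0), (0,2,1), (1,0,1), (1,1,0), (1,1,1), (1,2,0), (1,2,1)
under TSO → (0,0,0), (0,0,1), (0,1,0), (0,1,1), (0,2,0), (0,2,1), (1,0,0), (1,0,1), (1,1,0), (1,1,1), (1,2,0), (1,2,1)
under PSO → (0,0,0), (0,0,1), (0,1,0), (0,1,1), (0,2,0), (0,2,1), (1,0,0), (1,0,1), (1,1,0), (1,1,1), (1,2,0), (1,2,1)
target (0,0,1) ∈ {SC,TSO,PSO}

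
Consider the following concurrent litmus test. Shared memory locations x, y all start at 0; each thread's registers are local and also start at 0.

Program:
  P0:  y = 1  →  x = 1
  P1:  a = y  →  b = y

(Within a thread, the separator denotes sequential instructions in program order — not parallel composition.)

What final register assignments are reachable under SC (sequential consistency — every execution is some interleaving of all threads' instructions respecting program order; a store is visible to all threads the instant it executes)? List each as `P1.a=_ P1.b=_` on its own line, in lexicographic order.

outcome vector order: (P1.a,P1.b)
|SC outcomes| = 3

P1.a=0 P1.b=0
P1.a=0 P1.b=1
P1.a=1 P1.b=1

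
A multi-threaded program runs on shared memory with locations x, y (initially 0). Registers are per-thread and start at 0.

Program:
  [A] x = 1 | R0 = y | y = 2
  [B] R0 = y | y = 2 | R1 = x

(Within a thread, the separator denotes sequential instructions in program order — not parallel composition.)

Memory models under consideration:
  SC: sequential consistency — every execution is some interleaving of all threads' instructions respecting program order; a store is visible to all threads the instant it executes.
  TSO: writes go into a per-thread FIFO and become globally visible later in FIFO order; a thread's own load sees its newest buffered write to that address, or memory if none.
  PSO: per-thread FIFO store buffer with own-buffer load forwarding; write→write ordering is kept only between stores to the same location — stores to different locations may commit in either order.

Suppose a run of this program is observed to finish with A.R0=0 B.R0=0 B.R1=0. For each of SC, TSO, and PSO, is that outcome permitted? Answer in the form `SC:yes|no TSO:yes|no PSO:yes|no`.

SC:no TSO:yes PSO:yes

outcome vector order: (A.R0,B.R0,B.R1)
under SC → 0/0/1; 0/2/1; 2/0/0; 2/0/1
under TSO → 0/0/0; 0/0/1; 0/2/1; 2/0/0; 2/0/1
under PSO → 0/0/0; 0/0/1; 0/2/0; 0/2/1; 2/0/0; 2/0/1
target 0/0/0 ∈ {TSO,PSO}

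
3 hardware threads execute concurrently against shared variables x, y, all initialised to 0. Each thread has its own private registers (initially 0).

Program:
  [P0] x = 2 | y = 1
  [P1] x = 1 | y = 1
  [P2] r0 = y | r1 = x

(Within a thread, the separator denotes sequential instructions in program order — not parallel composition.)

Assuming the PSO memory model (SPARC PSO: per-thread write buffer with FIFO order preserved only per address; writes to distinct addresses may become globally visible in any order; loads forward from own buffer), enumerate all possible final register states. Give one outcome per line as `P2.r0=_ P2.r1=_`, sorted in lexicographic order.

outcome vector order: (P2.r0,P2.r1)
|PSO outcomes| = 6

P2.r0=0 P2.r1=0
P2.r0=0 P2.r1=1
P2.r0=0 P2.r1=2
P2.r0=1 P2.r1=0
P2.r0=1 P2.r1=1
P2.r0=1 P2.r1=2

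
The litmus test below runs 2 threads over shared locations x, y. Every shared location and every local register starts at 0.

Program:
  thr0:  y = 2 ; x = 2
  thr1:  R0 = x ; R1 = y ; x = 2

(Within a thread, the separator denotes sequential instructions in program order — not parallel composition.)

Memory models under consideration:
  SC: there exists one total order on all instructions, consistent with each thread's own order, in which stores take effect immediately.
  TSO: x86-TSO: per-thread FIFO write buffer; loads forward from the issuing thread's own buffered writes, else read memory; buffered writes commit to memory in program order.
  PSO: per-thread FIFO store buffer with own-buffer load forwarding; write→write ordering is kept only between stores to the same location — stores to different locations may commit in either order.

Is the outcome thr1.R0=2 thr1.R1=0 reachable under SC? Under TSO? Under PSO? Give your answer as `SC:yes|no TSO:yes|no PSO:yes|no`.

outcome vector order: (thr1.R0,thr1.R1)
SC: 3 outcomes — {<0 0>; <0 2>; <2 2>}
TSO: 3 outcomes — {<0 0>; <0 2>; <2 2>}
PSO: 4 outcomes — {<0 0>; <0 2>; <2 0>; <2 2>}
target <2 0> ∈ {PSO}

SC:no TSO:no PSO:yes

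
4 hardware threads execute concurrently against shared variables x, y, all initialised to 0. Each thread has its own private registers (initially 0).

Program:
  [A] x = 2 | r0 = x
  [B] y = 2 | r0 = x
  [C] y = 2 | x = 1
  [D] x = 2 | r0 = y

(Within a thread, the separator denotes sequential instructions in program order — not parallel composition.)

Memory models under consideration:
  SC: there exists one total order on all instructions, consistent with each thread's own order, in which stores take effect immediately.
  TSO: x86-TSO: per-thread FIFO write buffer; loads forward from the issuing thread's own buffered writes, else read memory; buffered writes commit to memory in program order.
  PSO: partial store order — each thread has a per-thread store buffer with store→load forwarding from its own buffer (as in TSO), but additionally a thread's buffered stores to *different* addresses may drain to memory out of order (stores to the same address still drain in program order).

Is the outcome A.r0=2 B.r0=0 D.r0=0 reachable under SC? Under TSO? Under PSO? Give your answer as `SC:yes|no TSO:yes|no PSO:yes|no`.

outcome vector order: (A.r0,B.r0,D.r0)
under SC → (1,0,2), (1,1,0), (1,1,2), (1,2,0), (1,2,2), (2,0,2), (2,1,0), (2,1,2), (2,2,0), (2,2,2)
under TSO → (1,0,0), (1,0,2), (1,1,0), (1,1,2), (1,2,0), (1,2,2), (2,0,0), (2,0,2), (2,1,0), (2,1,2), (2,2,0), (2,2,2)
under PSO → (1,0,0), (1,0,2), (1,1,0), (1,1,2), (1,2,0), (1,2,2), (2,0,0), (2,0,2), (2,1,0), (2,1,2), (2,2,0), (2,2,2)
target (2,0,0) ∈ {TSO,PSO}

SC:no TSO:yes PSO:yes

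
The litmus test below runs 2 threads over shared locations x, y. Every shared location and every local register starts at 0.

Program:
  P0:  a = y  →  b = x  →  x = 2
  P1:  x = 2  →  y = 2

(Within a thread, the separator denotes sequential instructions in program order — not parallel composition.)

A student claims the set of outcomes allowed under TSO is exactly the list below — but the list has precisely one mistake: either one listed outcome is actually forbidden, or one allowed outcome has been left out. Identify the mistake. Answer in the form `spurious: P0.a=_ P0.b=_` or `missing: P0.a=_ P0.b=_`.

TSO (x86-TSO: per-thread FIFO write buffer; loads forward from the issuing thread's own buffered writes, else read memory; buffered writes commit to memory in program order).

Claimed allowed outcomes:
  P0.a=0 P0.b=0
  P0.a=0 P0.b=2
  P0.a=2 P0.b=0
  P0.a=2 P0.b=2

spurious: P0.a=2 P0.b=0

outcome vector order: (P0.a,P0.b)
[TSO] allowed = {0/0 0/2 2/2}
claimed∖TSO = {2/0}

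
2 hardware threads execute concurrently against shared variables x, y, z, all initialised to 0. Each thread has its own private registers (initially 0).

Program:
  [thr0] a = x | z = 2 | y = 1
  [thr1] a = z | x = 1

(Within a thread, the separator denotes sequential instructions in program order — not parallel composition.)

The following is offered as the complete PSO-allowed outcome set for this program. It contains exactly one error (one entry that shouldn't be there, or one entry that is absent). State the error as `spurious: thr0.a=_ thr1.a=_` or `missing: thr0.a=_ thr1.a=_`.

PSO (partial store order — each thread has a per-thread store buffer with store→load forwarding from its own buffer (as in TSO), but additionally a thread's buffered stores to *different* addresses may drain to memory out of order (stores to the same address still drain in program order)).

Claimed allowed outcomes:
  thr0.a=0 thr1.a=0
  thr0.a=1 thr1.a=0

missing: thr0.a=0 thr1.a=2

outcome vector order: (thr0.a,thr1.a)
under PSO → (0,0) (0,2) (1,0)
PSO∖claimed = {(0,2)}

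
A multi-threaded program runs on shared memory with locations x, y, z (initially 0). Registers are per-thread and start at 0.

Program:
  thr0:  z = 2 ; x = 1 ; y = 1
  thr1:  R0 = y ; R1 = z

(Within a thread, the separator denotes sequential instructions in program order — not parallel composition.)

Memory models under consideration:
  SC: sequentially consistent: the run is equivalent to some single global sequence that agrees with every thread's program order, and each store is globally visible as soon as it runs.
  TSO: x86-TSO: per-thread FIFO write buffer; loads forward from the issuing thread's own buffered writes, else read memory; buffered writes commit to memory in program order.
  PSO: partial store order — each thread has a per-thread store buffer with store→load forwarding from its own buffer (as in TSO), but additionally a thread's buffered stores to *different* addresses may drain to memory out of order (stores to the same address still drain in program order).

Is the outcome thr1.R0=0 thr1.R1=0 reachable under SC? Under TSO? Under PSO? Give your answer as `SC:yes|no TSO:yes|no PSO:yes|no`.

outcome vector order: (thr1.R0,thr1.R1)
under SC → 00, 02, 12
under TSO → 00, 02, 12
under PSO → 00, 02, 10, 12
target 00 ∈ {SC,TSO,PSO}

SC:yes TSO:yes PSO:yes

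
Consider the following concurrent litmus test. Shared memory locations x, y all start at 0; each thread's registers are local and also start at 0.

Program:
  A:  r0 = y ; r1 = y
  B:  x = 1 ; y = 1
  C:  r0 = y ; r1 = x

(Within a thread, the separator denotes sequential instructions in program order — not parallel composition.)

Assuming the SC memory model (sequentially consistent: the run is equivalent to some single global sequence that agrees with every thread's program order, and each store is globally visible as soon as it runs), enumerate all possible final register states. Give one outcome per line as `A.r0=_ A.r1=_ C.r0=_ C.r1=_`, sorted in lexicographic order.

outcome vector order: (A.r0,A.r1,C.r0,C.r1)
|SC outcomes| = 9

A.r0=0 A.r1=0 C.r0=0 C.r1=0
A.r0=0 A.r1=0 C.r0=0 C.r1=1
A.r0=0 A.r1=0 C.r0=1 C.r1=1
A.r0=0 A.r1=1 C.r0=0 C.r1=0
A.r0=0 A.r1=1 C.r0=0 C.r1=1
A.r0=0 A.r1=1 C.r0=1 C.r1=1
A.r0=1 A.r1=1 C.r0=0 C.r1=0
A.r0=1 A.r1=1 C.r0=0 C.r1=1
A.r0=1 A.r1=1 C.r0=1 C.r1=1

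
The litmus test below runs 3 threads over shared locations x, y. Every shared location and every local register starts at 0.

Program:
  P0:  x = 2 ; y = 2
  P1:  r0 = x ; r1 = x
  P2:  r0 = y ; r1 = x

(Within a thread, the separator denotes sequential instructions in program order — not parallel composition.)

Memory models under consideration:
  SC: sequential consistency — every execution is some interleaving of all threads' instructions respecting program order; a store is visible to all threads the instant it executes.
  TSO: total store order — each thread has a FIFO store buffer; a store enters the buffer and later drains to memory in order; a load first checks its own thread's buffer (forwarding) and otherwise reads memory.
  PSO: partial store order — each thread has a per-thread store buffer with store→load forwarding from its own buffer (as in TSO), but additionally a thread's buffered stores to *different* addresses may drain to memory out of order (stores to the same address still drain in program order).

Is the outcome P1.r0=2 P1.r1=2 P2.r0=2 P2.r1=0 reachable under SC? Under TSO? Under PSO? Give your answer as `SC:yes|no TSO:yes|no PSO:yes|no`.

outcome vector order: (P1.r0,P1.r1,P2.r0,P2.r1)
SC: 9 outcomes — {0/0/0/0; 0/0/0/2; 0/0/2/2; 0/2/0/0; 0/2/0/2; 0/2/2/2; 2/2/0/0; 2/2/0/2; 2/2/2/2}
TSO: 9 outcomes — {0/0/0/0; 0/0/0/2; 0/0/2/2; 0/2/0/0; 0/2/0/2; 0/2/2/2; 2/2/0/0; 2/2/0/2; 2/2/2/2}
PSO: 12 outcomes — {0/0/0/0; 0/0/0/2; 0/0/2/0; 0/0/2/2; 0/2/0/0; 0/2/0/2; 0/2/2/0; 0/2/2/2; 2/2/0/0; 2/2/0/2; 2/2/2/0; 2/2/2/2}
target 2/2/2/0 ∈ {PSO}

SC:no TSO:no PSO:yes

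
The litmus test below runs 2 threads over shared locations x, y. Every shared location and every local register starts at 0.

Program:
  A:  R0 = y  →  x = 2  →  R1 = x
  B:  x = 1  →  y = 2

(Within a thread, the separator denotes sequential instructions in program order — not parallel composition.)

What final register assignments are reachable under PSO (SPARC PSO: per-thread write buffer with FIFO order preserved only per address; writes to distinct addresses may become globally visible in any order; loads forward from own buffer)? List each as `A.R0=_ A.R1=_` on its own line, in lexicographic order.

outcome vector order: (A.R0,A.R1)
|PSO outcomes| = 4

A.R0=0 A.R1=1
A.R0=0 A.R1=2
A.R0=2 A.R1=1
A.R0=2 A.R1=2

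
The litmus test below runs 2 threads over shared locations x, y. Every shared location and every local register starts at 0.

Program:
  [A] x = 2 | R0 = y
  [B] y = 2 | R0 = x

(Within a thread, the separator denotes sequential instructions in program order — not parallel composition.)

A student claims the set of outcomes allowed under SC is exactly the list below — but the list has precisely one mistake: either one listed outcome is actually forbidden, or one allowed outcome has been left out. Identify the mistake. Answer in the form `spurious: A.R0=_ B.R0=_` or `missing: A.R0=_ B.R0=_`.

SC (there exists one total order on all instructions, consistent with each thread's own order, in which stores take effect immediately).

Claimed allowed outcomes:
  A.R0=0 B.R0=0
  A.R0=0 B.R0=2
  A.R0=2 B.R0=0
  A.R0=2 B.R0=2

outcome vector order: (A.R0,B.R0)
SC (3): <0 2>, <2 0>, <2 2>
claimed∖SC = {<0 0>}

spurious: A.R0=0 B.R0=0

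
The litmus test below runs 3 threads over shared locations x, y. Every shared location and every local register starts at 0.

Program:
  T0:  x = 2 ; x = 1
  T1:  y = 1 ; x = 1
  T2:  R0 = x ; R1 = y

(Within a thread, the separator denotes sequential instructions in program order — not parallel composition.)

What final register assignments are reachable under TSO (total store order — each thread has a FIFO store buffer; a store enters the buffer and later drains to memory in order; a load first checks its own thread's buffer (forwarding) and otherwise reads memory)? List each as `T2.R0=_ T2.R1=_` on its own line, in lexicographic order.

T2.R0=0 T2.R1=0
T2.R0=0 T2.R1=1
T2.R0=1 T2.R1=0
T2.R0=1 T2.R1=1
T2.R0=2 T2.R1=0
T2.R0=2 T2.R1=1

outcome vector order: (T2.R0,T2.R1)
|TSO outcomes| = 6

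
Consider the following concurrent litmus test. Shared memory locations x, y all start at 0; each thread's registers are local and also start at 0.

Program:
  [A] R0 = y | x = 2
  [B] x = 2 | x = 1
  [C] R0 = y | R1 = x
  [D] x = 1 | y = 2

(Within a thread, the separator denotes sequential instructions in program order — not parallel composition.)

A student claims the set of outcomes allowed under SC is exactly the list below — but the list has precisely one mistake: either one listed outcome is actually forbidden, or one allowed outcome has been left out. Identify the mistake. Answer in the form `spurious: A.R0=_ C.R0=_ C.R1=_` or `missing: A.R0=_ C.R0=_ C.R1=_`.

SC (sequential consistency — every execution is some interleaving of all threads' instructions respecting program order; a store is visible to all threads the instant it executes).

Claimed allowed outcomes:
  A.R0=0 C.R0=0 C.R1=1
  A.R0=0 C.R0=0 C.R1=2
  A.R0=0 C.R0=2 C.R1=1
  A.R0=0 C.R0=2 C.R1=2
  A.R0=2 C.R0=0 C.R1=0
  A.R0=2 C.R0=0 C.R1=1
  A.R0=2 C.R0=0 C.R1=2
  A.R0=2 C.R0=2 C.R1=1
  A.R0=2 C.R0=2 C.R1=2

outcome vector order: (A.R0,C.R0,C.R1)
SC: 10 outcomes — {<0 0 0>; <0 0 1>; <0 0 2>; <0 2 1>; <0 2 2>; <2 0 0>; <2 0 1>; <2 0 2>; <2 2 1>; <2 2 2>}
SC∖claimed = {<0 0 0>}

missing: A.R0=0 C.R0=0 C.R1=0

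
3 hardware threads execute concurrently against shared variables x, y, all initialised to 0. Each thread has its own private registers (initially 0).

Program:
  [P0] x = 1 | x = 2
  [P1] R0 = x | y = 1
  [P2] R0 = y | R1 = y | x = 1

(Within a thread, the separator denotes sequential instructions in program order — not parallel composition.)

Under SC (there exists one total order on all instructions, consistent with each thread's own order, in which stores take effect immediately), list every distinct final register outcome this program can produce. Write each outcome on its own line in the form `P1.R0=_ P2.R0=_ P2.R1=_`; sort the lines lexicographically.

P1.R0=0 P2.R0=0 P2.R1=0
P1.R0=0 P2.R0=0 P2.R1=1
P1.R0=0 P2.R0=1 P2.R1=1
P1.R0=1 P2.R0=0 P2.R1=0
P1.R0=1 P2.R0=0 P2.R1=1
P1.R0=1 P2.R0=1 P2.R1=1
P1.R0=2 P2.R0=0 P2.R1=0
P1.R0=2 P2.R0=0 P2.R1=1
P1.R0=2 P2.R0=1 P2.R1=1

outcome vector order: (P1.R0,P2.R0,P2.R1)
|SC outcomes| = 9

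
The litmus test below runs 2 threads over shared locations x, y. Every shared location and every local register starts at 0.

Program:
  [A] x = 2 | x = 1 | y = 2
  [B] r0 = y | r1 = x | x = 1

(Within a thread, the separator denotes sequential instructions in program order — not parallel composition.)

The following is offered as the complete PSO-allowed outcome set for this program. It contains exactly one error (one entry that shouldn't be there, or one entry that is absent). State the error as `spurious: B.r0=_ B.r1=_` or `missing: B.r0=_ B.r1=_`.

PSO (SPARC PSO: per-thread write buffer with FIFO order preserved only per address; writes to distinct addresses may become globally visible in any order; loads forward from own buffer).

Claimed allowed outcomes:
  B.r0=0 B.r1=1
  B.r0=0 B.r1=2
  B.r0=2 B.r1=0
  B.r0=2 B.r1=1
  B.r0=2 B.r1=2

missing: B.r0=0 B.r1=0

outcome vector order: (B.r0,B.r1)
PSO (6): 00 01 02 20 21 22
PSO∖claimed = {00}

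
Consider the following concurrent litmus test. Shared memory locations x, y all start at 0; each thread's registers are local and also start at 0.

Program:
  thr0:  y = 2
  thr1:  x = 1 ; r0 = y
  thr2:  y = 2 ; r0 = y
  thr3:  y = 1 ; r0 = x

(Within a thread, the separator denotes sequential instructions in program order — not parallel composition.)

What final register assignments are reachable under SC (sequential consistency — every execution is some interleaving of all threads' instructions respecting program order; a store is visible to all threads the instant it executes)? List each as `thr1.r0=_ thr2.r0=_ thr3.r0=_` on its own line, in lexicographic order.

thr1.r0=0 thr2.r0=1 thr3.r0=1
thr1.r0=0 thr2.r0=2 thr3.r0=1
thr1.r0=1 thr2.r0=1 thr3.r0=0
thr1.r0=1 thr2.r0=1 thr3.r0=1
thr1.r0=1 thr2.r0=2 thr3.r0=0
thr1.r0=1 thr2.r0=2 thr3.r0=1
thr1.r0=2 thr2.r0=1 thr3.r0=0
thr1.r0=2 thr2.r0=1 thr3.r0=1
thr1.r0=2 thr2.r0=2 thr3.r0=0
thr1.r0=2 thr2.r0=2 thr3.r0=1

outcome vector order: (thr1.r0,thr2.r0,thr3.r0)
|SC outcomes| = 10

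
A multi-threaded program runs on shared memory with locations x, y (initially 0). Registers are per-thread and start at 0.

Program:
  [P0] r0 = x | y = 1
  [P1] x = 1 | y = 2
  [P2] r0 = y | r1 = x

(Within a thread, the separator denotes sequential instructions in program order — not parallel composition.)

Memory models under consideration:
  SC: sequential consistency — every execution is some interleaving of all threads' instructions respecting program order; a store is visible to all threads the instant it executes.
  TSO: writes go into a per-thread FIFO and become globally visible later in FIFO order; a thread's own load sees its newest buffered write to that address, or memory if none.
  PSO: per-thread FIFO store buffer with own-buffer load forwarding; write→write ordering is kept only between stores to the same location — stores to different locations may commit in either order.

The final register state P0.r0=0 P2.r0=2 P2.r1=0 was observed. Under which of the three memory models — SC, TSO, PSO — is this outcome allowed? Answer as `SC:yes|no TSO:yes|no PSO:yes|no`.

SC:no TSO:no PSO:yes

outcome vector order: (P0.r0,P2.r0,P2.r1)
[SC] allowed = {(0,0,0), (0,0,1), (0,1,0), (0,1,1), (0,2,1), (1,0,0), (1,0,1), (1,1,1), (1,2,1)}
[TSO] allowed = {(0,0,0), (0,0,1), (0,1,0), (0,1,1), (0,2,1), (1,0,0), (1,0,1), (1,1,1), (1,2,1)}
[PSO] allowed = {(0,0,0), (0,0,1), (0,1,0), (0,1,1), (0,2,0), (0,2,1), (1,0,0), (1,0,1), (1,1,1), (1,2,0), (1,2,1)}
target (0,2,0) ∈ {PSO}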